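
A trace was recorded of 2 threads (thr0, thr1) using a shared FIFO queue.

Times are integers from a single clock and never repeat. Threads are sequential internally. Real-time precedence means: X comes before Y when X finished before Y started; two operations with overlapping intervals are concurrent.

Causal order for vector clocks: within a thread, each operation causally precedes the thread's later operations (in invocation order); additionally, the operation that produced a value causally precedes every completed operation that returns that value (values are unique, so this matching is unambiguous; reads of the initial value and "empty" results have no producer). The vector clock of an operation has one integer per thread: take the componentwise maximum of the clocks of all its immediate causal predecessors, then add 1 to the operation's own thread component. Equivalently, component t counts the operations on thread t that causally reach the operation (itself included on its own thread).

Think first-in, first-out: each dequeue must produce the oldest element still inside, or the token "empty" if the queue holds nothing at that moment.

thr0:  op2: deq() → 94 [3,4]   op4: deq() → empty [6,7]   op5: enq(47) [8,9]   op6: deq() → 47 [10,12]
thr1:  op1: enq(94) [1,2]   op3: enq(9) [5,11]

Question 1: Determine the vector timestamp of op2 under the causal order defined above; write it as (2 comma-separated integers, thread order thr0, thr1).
Answer: (1, 1)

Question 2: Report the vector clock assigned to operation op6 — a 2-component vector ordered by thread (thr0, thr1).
Answer: (4, 1)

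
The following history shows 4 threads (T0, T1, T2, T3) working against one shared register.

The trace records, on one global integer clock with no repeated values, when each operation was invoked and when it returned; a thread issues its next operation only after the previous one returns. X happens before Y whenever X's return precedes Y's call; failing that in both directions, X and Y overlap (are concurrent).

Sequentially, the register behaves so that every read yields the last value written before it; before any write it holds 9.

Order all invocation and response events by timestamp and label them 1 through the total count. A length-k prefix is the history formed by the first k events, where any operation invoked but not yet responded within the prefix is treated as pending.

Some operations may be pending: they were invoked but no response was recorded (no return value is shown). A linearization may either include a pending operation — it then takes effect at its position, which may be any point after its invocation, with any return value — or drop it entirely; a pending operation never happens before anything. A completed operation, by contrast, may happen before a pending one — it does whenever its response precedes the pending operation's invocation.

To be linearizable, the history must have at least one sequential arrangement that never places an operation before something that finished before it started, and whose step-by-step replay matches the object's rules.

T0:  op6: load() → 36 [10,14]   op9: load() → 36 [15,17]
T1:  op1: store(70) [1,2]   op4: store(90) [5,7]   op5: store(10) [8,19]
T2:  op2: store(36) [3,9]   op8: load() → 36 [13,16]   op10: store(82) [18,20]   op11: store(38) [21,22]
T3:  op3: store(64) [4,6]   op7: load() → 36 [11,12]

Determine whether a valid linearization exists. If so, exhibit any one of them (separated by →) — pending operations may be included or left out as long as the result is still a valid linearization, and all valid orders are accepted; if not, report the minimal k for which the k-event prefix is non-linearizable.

1. op1 store(70), leaving value 70
2. op3 store(64), leaving value 64
3. op4 store(90), leaving value 90
4. op2 store(36), leaving value 36
5. op6 load() → 36, leaving value 36
6. op7 load() → 36, leaving value 36
7. op8 load() → 36, leaving value 36
8. op9 load() → 36, leaving value 36
9. op5 store(10), leaving value 10
10. op10 store(82), leaving value 82
11. op11 store(38), leaving value 38

linearizable — witness: op1 → op3 → op4 → op2 → op6 → op7 → op8 → op9 → op5 → op10 → op11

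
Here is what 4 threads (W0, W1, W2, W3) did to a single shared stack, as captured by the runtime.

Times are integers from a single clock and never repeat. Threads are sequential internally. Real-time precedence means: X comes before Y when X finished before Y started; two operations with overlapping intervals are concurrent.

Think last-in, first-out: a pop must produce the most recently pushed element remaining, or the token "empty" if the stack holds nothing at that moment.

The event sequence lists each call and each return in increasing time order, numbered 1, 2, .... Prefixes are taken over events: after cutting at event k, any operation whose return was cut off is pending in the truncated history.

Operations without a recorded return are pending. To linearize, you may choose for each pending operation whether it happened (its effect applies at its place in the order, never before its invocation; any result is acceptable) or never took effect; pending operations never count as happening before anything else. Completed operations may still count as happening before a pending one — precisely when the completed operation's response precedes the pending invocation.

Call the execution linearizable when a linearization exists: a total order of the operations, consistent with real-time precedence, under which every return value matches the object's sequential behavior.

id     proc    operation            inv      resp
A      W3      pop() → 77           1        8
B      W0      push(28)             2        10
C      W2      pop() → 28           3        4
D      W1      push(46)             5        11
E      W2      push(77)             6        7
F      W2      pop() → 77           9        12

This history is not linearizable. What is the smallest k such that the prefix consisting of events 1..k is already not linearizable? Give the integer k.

a valid linearization of events 1..11 exists, for instance B, C, D, E, A:
after step 1 (B push(28)): stack <28>
after step 2 (C pop() → 28): stack <>
after step 3 (D push(46)): stack <46>
after step 4 (E push(77)): stack <46,77>
after step 5 (A pop() → 77): stack <46>
once event 12 joins (F's response, time 12), exhaustive search finds no witness
for example A, B, C, D, E, F fails at step 1: A pop() → 77 is not legal there
for example A, B, C, E, D, F fails at step 1: A pop() → 77 is not legal there

12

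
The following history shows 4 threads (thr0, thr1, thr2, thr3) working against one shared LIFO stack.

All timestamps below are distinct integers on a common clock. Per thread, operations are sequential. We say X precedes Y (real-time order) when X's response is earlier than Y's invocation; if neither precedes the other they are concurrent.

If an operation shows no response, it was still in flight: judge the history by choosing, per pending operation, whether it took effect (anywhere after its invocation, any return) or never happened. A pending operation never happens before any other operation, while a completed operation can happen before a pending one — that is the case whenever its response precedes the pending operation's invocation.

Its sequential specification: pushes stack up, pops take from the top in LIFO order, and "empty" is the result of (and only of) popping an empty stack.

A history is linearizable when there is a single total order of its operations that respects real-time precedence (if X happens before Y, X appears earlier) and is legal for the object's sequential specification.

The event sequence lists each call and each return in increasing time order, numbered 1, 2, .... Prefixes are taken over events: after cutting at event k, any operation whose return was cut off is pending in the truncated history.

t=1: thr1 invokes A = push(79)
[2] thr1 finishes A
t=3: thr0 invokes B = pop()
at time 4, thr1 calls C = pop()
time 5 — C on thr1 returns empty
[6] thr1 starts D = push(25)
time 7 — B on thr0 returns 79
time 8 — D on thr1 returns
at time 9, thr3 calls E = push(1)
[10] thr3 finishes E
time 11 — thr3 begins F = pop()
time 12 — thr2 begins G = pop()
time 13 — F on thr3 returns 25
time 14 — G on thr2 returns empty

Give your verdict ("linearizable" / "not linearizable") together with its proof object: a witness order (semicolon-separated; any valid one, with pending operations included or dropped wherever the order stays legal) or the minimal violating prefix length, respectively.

the violation lands at event 14, G's response at time 14: events 1..13 linearize, events 1..14 do not
6 orders of the 7 completed LIFO stack ops respect real time; none is legal
one such order, A, B, C, D, E, F, G, breaks at step 6 where F pop() → 25 is illegal
one such order, A, B, C, D, E, G, F, breaks at step 6 where G pop() → empty is illegal

not linearizable — minimal violating prefix: 14 events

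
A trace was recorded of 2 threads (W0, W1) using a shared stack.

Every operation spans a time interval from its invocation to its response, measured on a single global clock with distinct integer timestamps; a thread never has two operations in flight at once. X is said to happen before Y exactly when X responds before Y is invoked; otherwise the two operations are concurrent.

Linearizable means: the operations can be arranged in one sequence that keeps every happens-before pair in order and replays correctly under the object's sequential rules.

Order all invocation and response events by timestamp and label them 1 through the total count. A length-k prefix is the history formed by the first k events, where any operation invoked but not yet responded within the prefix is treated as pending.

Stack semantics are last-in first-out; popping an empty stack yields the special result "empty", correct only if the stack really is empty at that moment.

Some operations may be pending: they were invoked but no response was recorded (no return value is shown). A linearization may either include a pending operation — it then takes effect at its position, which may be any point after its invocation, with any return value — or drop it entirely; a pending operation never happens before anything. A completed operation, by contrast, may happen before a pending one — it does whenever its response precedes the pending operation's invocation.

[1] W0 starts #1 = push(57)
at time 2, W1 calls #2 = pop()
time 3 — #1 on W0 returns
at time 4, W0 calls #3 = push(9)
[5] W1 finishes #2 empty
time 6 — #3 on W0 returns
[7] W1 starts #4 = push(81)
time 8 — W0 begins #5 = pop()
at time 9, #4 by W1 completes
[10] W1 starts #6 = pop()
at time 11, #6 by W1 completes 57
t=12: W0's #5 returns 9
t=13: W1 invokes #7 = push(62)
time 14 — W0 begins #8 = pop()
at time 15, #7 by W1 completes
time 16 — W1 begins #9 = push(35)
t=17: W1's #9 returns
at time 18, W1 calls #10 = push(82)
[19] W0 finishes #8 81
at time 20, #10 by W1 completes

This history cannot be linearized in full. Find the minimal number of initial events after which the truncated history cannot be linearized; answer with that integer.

11

events 1..10 are still linearizable — one witness is #2, #1, #3, #4:
step 1: #2 pop() → empty — stack <>
step 2: #1 push(57) — stack <57>
step 3: #3 push(9) — stack <57,9>
step 4: #4 push(81) — stack <57,9,81>
once event 11 joins (#6's response, time 11), exhaustive search finds no witness
including or dropping the 1 pending operation (#5) in any combination fails
take #1, #2, #3, #4, #6 (pending dropped): step 2 already fails, because #2 pop() → empty cannot occur there
take #1, #3, #2, #4, #6 (pending dropped): step 3 already fails, because #2 pop() → empty cannot occur there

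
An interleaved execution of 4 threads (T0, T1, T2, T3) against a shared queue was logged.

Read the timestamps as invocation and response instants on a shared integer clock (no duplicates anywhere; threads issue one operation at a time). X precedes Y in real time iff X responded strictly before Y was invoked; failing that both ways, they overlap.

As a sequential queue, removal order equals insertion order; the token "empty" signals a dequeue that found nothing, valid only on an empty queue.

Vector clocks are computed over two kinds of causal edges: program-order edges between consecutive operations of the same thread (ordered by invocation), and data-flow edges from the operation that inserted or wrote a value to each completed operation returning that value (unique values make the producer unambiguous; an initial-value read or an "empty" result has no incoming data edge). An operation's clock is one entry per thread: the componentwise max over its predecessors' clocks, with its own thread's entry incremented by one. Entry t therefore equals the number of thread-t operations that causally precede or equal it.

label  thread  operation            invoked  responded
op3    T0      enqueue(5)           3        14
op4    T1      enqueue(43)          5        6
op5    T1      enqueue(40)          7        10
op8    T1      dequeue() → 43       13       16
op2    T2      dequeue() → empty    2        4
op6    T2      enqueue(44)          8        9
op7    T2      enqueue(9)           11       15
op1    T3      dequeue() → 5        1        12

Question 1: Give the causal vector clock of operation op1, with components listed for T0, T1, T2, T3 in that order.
(1, 0, 0, 1)

root op op2, invoked 2: fresh clock plus T2's own tick → (0, 0, 1, 0)
root op op4, invoked 5: fresh clock plus T1's own tick → (0, 1, 0, 0)
root op op3, invoked 3: fresh clock plus T0's own tick → (1, 0, 0, 0)
invoked at 8, op6 merges VC(op2)=(0, 0, 1, 0) and bumps T2's slot → (0, 0, 2, 0)
invoked at 7, op5 merges VC(op4)=(0, 1, 0, 0) and bumps T1's slot → (0, 2, 0, 0)
invoked at 1, op1 merges VC(op3)=(1, 0, 0, 0) and bumps T3's slot → (1, 0, 0, 1)
invoked at 11, op7 merges VC(op6)=(0, 0, 2, 0) and bumps T2's slot → (0, 0, 3, 0)
invoked at 13, op8 merges VC(op4)=(0, 1, 0, 0), VC(op5)=(0, 2, 0, 0) and bumps T1's slot → (0, 3, 0, 0)
target: VC(op1) = (1, 0, 0, 1)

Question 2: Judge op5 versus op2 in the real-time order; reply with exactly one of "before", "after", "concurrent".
after

op5 spans [7,10], op2 spans [2,4]
resp(op2)=4 < inv(op5)=7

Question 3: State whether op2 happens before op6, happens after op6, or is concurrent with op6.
before

op2 spans [2,4], op6 spans [8,9]
resp(op2)=4 < inv(op6)=8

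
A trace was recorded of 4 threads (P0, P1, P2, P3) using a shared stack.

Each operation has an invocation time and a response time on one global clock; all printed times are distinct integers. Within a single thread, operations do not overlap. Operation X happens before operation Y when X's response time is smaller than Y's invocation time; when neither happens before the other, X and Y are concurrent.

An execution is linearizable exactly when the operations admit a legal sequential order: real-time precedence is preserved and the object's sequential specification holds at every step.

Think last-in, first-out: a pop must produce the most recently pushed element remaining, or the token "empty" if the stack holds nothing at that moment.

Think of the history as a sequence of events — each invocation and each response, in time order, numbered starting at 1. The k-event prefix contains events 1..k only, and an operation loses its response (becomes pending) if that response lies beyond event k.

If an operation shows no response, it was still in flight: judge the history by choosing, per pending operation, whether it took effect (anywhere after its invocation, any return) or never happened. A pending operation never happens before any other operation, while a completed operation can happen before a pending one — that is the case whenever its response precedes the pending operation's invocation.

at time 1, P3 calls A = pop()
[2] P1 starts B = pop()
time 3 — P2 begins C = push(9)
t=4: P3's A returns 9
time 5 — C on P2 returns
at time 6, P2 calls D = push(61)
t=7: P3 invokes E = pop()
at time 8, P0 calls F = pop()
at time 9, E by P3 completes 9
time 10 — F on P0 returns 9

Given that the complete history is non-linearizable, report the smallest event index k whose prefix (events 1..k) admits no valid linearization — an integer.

9

a valid linearization of events 1..8 exists, for instance B, C, A:
1. B pop() (pending, included), leaving stack <>
2. C push(9), leaving stack <9>
3. A pop() → 9, leaving stack <>
once event 9 joins (E's response, time 9), exhaustive search finds no witness
no completion choice of the 3 pending operations (B, D, F) rescues it — every subset was tried
for example A, C, E (pending dropped) fails at step 1: A pop() → 9 is not legal there
for example C, A, E (pending dropped) fails at step 3: E pop() → 9 is not legal there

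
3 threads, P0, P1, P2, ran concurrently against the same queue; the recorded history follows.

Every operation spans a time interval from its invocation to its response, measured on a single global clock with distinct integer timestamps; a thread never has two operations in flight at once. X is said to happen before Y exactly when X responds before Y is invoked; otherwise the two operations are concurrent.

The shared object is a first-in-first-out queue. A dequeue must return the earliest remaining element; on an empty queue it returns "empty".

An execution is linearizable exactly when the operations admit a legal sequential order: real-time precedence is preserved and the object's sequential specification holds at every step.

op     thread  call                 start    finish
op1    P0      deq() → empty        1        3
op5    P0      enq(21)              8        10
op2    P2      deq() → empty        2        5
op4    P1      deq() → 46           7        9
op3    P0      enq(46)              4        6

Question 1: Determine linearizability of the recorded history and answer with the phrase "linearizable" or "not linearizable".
a witness: op1, op2, op3, op4, op5
step 1: op1 deq() → empty — queue <>
step 2: op2 deq() → empty — queue <>
step 3: op3 enq(46) — queue <46>
step 4: op4 deq() → 46 — queue <>
step 5: op5 enq(21) — queue <21>

linearizable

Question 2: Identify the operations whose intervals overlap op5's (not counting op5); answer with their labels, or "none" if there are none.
op5 spans [8,10]: anything still running between times 8 and 10 counts as concurrent
op1 [1,3]: before
op2 [2,5]: before
op3 [4,6]: before
op4 [7,9]: concurrent

op4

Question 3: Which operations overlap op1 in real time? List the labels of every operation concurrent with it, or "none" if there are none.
overlap test against op1 [1,3]: concurrent iff the interval meets 1..3
op2 [2,5]: concurrent
op3 [4,6]: after
op4 [7,9]: after
op5 [8,10]: after

op2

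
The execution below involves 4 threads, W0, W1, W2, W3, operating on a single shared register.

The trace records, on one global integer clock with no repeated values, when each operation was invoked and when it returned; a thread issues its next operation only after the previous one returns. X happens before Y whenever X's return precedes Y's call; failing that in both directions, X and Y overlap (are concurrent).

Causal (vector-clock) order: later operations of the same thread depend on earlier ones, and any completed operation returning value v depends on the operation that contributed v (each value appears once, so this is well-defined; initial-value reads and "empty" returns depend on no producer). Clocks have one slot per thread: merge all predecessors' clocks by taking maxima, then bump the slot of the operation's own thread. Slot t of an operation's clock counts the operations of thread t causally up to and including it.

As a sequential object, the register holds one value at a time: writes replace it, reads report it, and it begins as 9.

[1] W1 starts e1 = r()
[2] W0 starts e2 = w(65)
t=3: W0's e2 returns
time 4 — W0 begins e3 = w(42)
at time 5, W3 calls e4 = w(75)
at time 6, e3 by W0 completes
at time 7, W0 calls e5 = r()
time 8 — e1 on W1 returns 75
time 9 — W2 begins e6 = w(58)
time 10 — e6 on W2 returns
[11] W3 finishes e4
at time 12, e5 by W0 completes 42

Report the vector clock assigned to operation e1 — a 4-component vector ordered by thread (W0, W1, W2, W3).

(0, 1, 0, 1)

root op e4, invoked 5: fresh clock plus W3's own tick → (0, 0, 0, 1)
root op e6, invoked 9: fresh clock plus W2's own tick → (0, 0, 1, 0)
root op e2, invoked 2: fresh clock plus W0's own tick → (1, 0, 0, 0)
merge at e1 (invoked 1): VC(e4)=(0, 0, 0, 1), own-thread bump on W1 → (0, 1, 0, 1)
merge at e3 (invoked 4): VC(e2)=(1, 0, 0, 0), own-thread bump on W0 → (2, 0, 0, 0)
merge at e5 (invoked 7): VC(e3)=(2, 0, 0, 0), own-thread bump on W0 → (3, 0, 0, 0)
target: VC(e1) = (0, 1, 0, 1)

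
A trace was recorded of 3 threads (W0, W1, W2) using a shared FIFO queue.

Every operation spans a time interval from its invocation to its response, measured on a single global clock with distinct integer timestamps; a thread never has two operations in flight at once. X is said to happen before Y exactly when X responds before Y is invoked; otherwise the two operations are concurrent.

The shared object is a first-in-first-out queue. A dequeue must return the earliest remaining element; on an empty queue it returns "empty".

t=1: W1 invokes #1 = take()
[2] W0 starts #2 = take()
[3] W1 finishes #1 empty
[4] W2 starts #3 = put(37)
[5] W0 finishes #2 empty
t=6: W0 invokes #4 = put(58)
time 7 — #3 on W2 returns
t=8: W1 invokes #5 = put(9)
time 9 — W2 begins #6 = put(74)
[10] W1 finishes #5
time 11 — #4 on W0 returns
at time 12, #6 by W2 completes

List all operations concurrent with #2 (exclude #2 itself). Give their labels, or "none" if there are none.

#2 spans [2,5]; an op avoiding the whole window 2..5 is ordered, any other is concurrent
#1 [1,3]: concurrent
#3 [4,7]: concurrent
#4 [6,11]: after
#5 [8,10]: after
#6 [9,12]: after

#1, #3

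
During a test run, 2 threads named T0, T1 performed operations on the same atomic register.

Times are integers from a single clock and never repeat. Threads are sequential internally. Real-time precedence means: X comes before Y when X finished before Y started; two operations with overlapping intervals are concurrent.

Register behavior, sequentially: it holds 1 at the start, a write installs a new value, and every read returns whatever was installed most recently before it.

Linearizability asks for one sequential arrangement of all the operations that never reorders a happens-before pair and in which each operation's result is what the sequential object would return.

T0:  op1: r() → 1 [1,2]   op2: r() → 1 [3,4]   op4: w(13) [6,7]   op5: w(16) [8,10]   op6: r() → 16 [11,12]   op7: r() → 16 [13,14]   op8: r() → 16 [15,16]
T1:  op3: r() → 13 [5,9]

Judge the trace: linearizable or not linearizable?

a witness: op1, op2, op4, op3, op5, op6, op7, op8
step 1: op1 r() → 1 — value 1
step 2: op2 r() → 1 — value 1
step 3: op4 w(13) — value 13
step 4: op3 r() → 13 — value 13
step 5: op5 w(16) — value 16
step 6: op6 r() → 16 — value 16
step 7: op7 r() → 16 — value 16
step 8: op8 r() → 16 — value 16

linearizable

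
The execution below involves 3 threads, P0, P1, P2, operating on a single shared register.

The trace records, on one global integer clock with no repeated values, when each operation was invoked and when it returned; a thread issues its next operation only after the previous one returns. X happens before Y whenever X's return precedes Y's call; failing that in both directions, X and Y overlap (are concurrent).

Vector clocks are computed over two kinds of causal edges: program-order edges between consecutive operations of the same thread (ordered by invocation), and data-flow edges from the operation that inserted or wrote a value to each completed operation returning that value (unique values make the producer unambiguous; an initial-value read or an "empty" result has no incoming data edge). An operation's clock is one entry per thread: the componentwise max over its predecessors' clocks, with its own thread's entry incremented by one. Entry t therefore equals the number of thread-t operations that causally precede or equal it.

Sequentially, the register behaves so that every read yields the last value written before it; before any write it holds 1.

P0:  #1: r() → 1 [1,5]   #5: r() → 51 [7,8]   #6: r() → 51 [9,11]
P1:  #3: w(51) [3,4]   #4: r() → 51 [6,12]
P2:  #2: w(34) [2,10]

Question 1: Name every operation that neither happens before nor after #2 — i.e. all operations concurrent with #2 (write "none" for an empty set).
#1, #3, #4, #5, #6

#2 runs from 2 to 10; window-overlapping ops are concurrent
#1 [1,5]: concurrent
#3 [3,4]: concurrent
#4 [6,12]: concurrent
#5 [7,8]: concurrent
#6 [9,11]: concurrent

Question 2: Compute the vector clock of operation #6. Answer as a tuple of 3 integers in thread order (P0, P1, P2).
(3, 1, 0)

VC(#2, invoked at 2): no causal predecessors; +1 on P2 → (0, 0, 1)
VC(#3, invoked at 3): no causal predecessors; +1 on P1 → (0, 1, 0)
VC(#1, invoked at 1): no causal predecessors; +1 on P0 → (1, 0, 0)
#4, invoked 6, takes VC(#3)=(0, 1, 0) under max, adds 1 for P1 → (0, 2, 0)
#5, invoked 7, takes VC(#1)=(1, 0, 0), VC(#3)=(0, 1, 0) under max, adds 1 for P0 → (2, 1, 0)
#6, invoked 9, takes VC(#3)=(0, 1, 0), VC(#5)=(2, 1, 0) under max, adds 1 for P0 → (3, 1, 0)
target: VC(#6) = (3, 1, 0)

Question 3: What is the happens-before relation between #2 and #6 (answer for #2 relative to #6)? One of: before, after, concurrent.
concurrent

#2 spans [2,10], #6 spans [9,11]
the intervals overlap in both directions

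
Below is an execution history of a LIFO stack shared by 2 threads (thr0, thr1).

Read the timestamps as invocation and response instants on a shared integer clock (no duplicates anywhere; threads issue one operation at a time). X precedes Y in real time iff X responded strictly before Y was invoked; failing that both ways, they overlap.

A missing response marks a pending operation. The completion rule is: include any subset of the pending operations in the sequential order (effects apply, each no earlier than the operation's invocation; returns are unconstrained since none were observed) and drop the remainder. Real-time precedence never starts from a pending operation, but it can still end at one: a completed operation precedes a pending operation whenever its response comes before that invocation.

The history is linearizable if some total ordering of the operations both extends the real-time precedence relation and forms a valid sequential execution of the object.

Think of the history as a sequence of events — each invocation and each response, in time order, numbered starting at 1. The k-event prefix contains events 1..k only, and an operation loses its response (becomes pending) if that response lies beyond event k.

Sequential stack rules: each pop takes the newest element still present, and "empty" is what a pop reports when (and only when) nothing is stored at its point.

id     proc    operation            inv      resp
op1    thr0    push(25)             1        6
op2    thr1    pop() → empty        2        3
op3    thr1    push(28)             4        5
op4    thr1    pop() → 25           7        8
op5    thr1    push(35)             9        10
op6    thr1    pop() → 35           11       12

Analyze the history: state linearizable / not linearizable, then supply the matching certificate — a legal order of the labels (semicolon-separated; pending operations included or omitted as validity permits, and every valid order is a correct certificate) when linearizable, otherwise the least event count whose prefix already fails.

1. op2 pop() → empty, leaving stack <>
2. op3 push(28), leaving stack <28>
3. op1 push(25), leaving stack <28,25>
4. op4 pop() → 25, leaving stack <28>
5. op5 push(35), leaving stack <28,35>
6. op6 pop() → 35, leaving stack <28>

linearizable — witness: op2; op3; op1; op4; op5; op6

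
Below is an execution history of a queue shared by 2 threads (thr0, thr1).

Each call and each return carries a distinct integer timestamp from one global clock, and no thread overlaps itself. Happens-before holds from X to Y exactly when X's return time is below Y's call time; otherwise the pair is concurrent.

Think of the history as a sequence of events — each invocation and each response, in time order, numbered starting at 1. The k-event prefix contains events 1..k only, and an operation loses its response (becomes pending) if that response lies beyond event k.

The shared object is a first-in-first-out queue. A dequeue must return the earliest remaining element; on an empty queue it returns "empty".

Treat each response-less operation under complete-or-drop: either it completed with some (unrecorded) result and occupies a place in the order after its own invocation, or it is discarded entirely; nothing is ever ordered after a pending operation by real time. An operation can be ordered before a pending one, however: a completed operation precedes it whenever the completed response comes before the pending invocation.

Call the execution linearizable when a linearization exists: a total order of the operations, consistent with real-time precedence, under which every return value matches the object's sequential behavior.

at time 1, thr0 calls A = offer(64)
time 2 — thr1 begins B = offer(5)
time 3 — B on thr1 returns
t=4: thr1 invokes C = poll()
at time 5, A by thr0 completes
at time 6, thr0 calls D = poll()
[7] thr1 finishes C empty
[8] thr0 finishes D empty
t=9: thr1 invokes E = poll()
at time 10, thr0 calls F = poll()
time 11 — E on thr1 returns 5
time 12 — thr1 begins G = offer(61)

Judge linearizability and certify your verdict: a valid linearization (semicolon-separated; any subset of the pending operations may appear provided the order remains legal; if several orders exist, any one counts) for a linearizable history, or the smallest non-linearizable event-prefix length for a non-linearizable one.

not linearizable — minimal violating prefix: 7 events

through event 6 a valid linearization exists; event 7 (C responding at time 7) ends that
3 orders of the 3 completed queue ops respect real time; none is legal
no escape via the 1 pending operation (D): every completion choice fails
take A, B, C (pending dropped): step 3 already fails, because C poll() → empty cannot occur there
take B, A, C (pending dropped): step 3 already fails, because C poll() → empty cannot occur there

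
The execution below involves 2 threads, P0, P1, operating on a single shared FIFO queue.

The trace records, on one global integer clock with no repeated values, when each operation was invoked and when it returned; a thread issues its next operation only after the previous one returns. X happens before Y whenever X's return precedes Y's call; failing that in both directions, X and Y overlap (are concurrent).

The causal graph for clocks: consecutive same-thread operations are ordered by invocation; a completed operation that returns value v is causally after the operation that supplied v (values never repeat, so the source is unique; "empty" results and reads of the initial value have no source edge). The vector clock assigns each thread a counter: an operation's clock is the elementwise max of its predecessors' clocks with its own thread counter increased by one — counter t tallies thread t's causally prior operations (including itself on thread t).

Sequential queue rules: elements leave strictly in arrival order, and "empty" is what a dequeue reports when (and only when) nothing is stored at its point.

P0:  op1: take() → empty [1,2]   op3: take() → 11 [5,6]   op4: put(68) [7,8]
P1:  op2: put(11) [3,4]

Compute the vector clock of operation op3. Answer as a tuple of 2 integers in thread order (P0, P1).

(2, 1)

op2 (invocation 3): nothing precedes it; P1's component alone gives (0, 1)
op1 (invocation 1): nothing precedes it; P0's component alone gives (1, 0)
op3, invoked 5, takes VC(op1)=(1, 0), VC(op2)=(0, 1) under max, adds 1 for P0 → (2, 1)
op4, invoked 7, takes VC(op3)=(2, 1) under max, adds 1 for P0 → (3, 1)
target: VC(op3) = (2, 1)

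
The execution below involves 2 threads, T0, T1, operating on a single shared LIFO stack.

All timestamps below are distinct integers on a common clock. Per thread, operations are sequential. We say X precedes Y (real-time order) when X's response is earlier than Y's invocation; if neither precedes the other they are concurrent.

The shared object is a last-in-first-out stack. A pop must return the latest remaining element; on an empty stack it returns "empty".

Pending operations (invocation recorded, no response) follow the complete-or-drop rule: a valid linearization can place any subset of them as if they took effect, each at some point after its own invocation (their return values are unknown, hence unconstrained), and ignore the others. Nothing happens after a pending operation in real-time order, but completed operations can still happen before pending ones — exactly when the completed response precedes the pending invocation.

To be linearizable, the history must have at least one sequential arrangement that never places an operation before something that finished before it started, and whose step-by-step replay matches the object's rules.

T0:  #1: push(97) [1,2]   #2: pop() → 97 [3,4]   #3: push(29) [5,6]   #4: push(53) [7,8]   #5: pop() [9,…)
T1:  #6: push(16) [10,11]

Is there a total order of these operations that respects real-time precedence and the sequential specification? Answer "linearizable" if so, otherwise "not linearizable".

linearizable

one valid linearization: #1, #2, #3, #4, #5, #6
step 1: #1 push(97) — stack <97>
step 2: #2 pop() → 97 — stack <>
step 3: #3 push(29) — stack <29>
step 4: #4 push(53) — stack <29,53>
step 5: #5 pop() (pending, included) — stack <29>
step 6: #6 push(16) — stack <29,16>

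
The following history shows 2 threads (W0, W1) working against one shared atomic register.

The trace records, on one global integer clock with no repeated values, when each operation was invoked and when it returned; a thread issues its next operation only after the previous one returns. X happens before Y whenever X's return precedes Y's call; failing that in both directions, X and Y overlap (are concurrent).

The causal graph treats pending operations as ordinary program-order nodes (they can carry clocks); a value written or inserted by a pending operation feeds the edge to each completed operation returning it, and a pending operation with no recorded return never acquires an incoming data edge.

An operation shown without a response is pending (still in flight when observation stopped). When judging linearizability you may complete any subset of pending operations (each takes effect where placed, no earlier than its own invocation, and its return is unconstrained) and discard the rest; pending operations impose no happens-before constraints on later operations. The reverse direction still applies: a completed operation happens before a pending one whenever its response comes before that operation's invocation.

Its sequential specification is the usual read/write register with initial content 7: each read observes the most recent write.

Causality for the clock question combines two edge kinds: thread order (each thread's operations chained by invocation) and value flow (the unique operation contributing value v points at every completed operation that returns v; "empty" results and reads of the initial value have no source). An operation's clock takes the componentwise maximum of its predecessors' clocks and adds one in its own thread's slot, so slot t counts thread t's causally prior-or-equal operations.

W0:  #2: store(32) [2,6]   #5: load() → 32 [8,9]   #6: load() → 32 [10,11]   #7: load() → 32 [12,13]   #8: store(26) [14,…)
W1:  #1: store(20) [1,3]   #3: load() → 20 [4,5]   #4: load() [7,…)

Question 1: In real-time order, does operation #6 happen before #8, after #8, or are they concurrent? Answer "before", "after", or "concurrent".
before

#6 spans [10,11], #8 spans [14,…)
resp(#6)=11 < inv(#8)=14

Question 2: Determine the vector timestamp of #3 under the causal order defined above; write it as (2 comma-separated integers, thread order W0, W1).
(0, 2)

#1, invoked 1, has no incoming edges; only W1's bump applies → (0, 1)
#2, invoked 2, has no incoming edges; only W0's bump applies → (1, 0)
#3 (invocation 4): componentwise max over VC(#1)=(0, 1), +1 at W1, giving (0, 2)
#5 (invocation 8): componentwise max over VC(#2)=(1, 0), +1 at W0, giving (2, 0)
#4 (invocation 7): componentwise max over VC(#3)=(0, 2), +1 at W1, giving (0, 3)
#6 (invocation 10): componentwise max over VC(#2)=(1, 0), VC(#5)=(2, 0), +1 at W0, giving (3, 0)
#7 (invocation 12): componentwise max over VC(#2)=(1, 0), VC(#6)=(3, 0), +1 at W0, giving (4, 0)
#8 (invocation 14): componentwise max over VC(#7)=(4, 0), +1 at W0, giving (5, 0)
target: VC(#3) = (0, 2)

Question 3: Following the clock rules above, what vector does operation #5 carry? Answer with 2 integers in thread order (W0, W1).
(2, 0)

root op #1, invoked 1: fresh clock plus W1's own tick → (0, 1)
root op #2, invoked 2: fresh clock plus W0's own tick → (1, 0)
#3, invoked 4, takes VC(#1)=(0, 1) under max, adds 1 for W1 → (0, 2)
#5, invoked 8, takes VC(#2)=(1, 0) under max, adds 1 for W0 → (2, 0)
#4, invoked 7, takes VC(#3)=(0, 2) under max, adds 1 for W1 → (0, 3)
#6, invoked 10, takes VC(#2)=(1, 0), VC(#5)=(2, 0) under max, adds 1 for W0 → (3, 0)
#7, invoked 12, takes VC(#2)=(1, 0), VC(#6)=(3, 0) under max, adds 1 for W0 → (4, 0)
#8, invoked 14, takes VC(#7)=(4, 0) under max, adds 1 for W0 → (5, 0)
target: VC(#5) = (2, 0)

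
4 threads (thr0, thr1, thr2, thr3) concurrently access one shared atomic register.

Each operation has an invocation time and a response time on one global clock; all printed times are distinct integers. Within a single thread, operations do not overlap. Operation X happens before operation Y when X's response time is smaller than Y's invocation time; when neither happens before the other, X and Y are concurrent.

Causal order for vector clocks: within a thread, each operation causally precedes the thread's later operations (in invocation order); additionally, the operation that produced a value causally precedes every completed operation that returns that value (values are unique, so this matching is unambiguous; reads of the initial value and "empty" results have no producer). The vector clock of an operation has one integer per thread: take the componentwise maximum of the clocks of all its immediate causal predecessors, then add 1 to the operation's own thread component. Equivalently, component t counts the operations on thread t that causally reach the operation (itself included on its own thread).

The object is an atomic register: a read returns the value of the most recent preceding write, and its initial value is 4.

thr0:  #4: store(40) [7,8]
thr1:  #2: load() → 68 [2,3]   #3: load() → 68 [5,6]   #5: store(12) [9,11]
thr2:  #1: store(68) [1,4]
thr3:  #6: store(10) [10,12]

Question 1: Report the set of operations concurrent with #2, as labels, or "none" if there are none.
#1

#2 runs from 2 to 3; window-overlapping ops are concurrent
#1 [1,4]: concurrent
#3 [5,6]: after
#4 [7,8]: after
#5 [9,11]: after
#6 [10,12]: after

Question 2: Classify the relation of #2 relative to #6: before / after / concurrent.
before

#2 spans [2,3], #6 spans [10,12]
resp(#2)=3 < inv(#6)=10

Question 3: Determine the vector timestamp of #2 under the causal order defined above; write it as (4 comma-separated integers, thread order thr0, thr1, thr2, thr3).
(0, 1, 1, 0)

#6, invoked 10, has no incoming edges; only thr3's bump applies → (0, 0, 0, 1)
#1, invoked 1, has no incoming edges; only thr2's bump applies → (0, 0, 1, 0)
#4, invoked 7, has no incoming edges; only thr0's bump applies → (1, 0, 0, 0)
merge at #2 (invoked 2): VC(#1)=(0, 0, 1, 0), own-thread bump on thr1 → (0, 1, 1, 0)
merge at #3 (invoked 5): VC(#1)=(0, 0, 1, 0), VC(#2)=(0, 1, 1, 0), own-thread bump on thr1 → (0, 2, 1, 0)
merge at #5 (invoked 9): VC(#3)=(0, 2, 1, 0), own-thread bump on thr1 → (0, 3, 1, 0)
target: VC(#2) = (0, 1, 1, 0)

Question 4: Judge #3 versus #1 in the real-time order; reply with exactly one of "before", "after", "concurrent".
after

#3 spans [5,6], #1 spans [1,4]
resp(#1)=4 < inv(#3)=5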